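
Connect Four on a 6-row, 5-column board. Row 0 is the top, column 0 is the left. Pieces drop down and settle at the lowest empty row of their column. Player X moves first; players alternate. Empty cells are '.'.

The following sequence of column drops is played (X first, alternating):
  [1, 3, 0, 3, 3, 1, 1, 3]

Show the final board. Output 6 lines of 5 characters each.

Move 1: X drops in col 1, lands at row 5
Move 2: O drops in col 3, lands at row 5
Move 3: X drops in col 0, lands at row 5
Move 4: O drops in col 3, lands at row 4
Move 5: X drops in col 3, lands at row 3
Move 6: O drops in col 1, lands at row 4
Move 7: X drops in col 1, lands at row 3
Move 8: O drops in col 3, lands at row 2

Answer: .....
.....
...O.
.X.X.
.O.O.
XX.O.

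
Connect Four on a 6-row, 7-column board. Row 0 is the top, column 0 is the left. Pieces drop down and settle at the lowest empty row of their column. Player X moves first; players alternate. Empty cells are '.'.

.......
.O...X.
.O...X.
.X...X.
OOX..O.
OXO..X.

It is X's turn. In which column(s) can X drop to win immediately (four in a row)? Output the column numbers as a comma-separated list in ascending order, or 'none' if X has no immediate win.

Answer: 5

Derivation:
col 0: drop X → no win
col 1: drop X → no win
col 2: drop X → no win
col 3: drop X → no win
col 4: drop X → no win
col 5: drop X → WIN!
col 6: drop X → no win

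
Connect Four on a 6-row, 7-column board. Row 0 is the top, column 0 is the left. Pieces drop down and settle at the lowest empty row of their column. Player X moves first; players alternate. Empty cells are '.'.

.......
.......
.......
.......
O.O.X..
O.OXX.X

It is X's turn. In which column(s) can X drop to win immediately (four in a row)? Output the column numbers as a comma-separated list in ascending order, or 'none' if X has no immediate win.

Answer: 5

Derivation:
col 0: drop X → no win
col 1: drop X → no win
col 2: drop X → no win
col 3: drop X → no win
col 4: drop X → no win
col 5: drop X → WIN!
col 6: drop X → no win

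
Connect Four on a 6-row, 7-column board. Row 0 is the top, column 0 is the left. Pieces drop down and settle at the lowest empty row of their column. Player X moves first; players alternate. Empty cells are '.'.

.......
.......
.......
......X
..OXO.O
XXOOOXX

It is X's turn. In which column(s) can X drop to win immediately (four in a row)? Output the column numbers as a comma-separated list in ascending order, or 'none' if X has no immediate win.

col 0: drop X → no win
col 1: drop X → no win
col 2: drop X → no win
col 3: drop X → no win
col 4: drop X → no win
col 5: drop X → no win
col 6: drop X → no win

Answer: none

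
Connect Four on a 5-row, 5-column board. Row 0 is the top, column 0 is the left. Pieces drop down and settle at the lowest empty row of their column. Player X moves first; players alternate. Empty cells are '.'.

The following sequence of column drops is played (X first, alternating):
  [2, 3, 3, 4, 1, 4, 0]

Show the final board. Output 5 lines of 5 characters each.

Answer: .....
.....
.....
...XO
XXXOO

Derivation:
Move 1: X drops in col 2, lands at row 4
Move 2: O drops in col 3, lands at row 4
Move 3: X drops in col 3, lands at row 3
Move 4: O drops in col 4, lands at row 4
Move 5: X drops in col 1, lands at row 4
Move 6: O drops in col 4, lands at row 3
Move 7: X drops in col 0, lands at row 4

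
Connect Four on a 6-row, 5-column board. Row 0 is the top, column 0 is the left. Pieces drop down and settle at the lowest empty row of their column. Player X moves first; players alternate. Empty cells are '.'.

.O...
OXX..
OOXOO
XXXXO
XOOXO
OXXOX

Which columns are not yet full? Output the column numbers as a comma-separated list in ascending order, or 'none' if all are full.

Answer: 0,2,3,4

Derivation:
col 0: top cell = '.' → open
col 1: top cell = 'O' → FULL
col 2: top cell = '.' → open
col 3: top cell = '.' → open
col 4: top cell = '.' → open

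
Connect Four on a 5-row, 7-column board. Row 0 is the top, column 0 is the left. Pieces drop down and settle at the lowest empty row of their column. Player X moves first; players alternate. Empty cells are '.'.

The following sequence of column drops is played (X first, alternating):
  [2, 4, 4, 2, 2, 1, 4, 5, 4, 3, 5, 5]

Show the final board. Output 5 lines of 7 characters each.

Move 1: X drops in col 2, lands at row 4
Move 2: O drops in col 4, lands at row 4
Move 3: X drops in col 4, lands at row 3
Move 4: O drops in col 2, lands at row 3
Move 5: X drops in col 2, lands at row 2
Move 6: O drops in col 1, lands at row 4
Move 7: X drops in col 4, lands at row 2
Move 8: O drops in col 5, lands at row 4
Move 9: X drops in col 4, lands at row 1
Move 10: O drops in col 3, lands at row 4
Move 11: X drops in col 5, lands at row 3
Move 12: O drops in col 5, lands at row 2

Answer: .......
....X..
..X.XO.
..O.XX.
.OXOOO.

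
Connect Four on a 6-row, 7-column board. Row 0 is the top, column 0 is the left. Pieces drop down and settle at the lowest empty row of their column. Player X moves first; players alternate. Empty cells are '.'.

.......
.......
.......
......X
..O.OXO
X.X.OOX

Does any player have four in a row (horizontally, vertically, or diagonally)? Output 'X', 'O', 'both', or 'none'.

none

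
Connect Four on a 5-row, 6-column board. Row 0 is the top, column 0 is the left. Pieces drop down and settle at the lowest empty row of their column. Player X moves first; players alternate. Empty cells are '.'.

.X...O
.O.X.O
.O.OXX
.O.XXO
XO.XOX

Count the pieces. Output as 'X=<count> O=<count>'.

X=9 O=9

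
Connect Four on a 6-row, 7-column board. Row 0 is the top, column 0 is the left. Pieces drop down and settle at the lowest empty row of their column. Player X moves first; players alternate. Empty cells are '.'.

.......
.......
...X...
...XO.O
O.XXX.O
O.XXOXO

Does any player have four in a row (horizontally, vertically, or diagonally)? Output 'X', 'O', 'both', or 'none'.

X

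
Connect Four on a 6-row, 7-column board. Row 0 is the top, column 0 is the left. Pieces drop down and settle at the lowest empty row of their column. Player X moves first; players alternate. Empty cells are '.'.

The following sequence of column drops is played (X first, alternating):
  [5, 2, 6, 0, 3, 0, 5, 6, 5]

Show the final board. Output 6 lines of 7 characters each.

Move 1: X drops in col 5, lands at row 5
Move 2: O drops in col 2, lands at row 5
Move 3: X drops in col 6, lands at row 5
Move 4: O drops in col 0, lands at row 5
Move 5: X drops in col 3, lands at row 5
Move 6: O drops in col 0, lands at row 4
Move 7: X drops in col 5, lands at row 4
Move 8: O drops in col 6, lands at row 4
Move 9: X drops in col 5, lands at row 3

Answer: .......
.......
.......
.....X.
O....XO
O.OX.XX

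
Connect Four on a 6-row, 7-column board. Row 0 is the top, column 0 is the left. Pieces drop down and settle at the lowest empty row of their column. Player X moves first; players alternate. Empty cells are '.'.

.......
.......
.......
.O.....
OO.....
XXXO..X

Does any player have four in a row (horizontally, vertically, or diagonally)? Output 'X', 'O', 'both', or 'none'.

none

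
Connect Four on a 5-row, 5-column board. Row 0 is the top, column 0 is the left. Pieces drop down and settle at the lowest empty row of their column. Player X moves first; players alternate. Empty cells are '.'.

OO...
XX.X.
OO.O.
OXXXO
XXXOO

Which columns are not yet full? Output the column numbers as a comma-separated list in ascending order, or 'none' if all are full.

Answer: 2,3,4

Derivation:
col 0: top cell = 'O' → FULL
col 1: top cell = 'O' → FULL
col 2: top cell = '.' → open
col 3: top cell = '.' → open
col 4: top cell = '.' → open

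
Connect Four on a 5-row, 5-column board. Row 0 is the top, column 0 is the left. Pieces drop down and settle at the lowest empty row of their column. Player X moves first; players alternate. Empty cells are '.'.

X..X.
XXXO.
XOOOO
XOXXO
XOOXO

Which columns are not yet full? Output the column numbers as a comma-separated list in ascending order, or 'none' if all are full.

Answer: 1,2,4

Derivation:
col 0: top cell = 'X' → FULL
col 1: top cell = '.' → open
col 2: top cell = '.' → open
col 3: top cell = 'X' → FULL
col 4: top cell = '.' → open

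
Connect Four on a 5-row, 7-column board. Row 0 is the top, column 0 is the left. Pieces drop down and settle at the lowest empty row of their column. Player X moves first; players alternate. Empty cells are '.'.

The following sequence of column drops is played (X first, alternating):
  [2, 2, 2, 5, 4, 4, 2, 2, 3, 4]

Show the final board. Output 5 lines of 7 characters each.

Move 1: X drops in col 2, lands at row 4
Move 2: O drops in col 2, lands at row 3
Move 3: X drops in col 2, lands at row 2
Move 4: O drops in col 5, lands at row 4
Move 5: X drops in col 4, lands at row 4
Move 6: O drops in col 4, lands at row 3
Move 7: X drops in col 2, lands at row 1
Move 8: O drops in col 2, lands at row 0
Move 9: X drops in col 3, lands at row 4
Move 10: O drops in col 4, lands at row 2

Answer: ..O....
..X....
..X.O..
..O.O..
..XXXO.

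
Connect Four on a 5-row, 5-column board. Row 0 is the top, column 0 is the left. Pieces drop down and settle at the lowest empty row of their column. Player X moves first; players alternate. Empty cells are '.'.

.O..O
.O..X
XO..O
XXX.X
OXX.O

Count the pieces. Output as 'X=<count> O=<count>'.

X=8 O=7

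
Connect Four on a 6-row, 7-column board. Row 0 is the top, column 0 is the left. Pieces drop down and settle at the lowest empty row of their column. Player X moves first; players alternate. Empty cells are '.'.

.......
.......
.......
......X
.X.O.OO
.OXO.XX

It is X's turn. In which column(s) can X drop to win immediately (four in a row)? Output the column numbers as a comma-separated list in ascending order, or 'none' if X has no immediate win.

Answer: none

Derivation:
col 0: drop X → no win
col 1: drop X → no win
col 2: drop X → no win
col 3: drop X → no win
col 4: drop X → no win
col 5: drop X → no win
col 6: drop X → no win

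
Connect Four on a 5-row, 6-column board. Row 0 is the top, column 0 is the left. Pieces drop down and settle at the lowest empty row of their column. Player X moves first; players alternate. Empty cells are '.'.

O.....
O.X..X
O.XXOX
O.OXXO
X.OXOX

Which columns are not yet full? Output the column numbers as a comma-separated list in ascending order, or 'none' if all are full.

Answer: 1,2,3,4,5

Derivation:
col 0: top cell = 'O' → FULL
col 1: top cell = '.' → open
col 2: top cell = '.' → open
col 3: top cell = '.' → open
col 4: top cell = '.' → open
col 5: top cell = '.' → open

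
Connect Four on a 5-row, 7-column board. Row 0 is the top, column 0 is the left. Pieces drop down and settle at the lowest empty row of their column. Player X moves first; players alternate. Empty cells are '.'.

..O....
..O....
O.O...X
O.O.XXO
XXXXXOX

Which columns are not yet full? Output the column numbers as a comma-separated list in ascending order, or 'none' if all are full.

Answer: 0,1,3,4,5,6

Derivation:
col 0: top cell = '.' → open
col 1: top cell = '.' → open
col 2: top cell = 'O' → FULL
col 3: top cell = '.' → open
col 4: top cell = '.' → open
col 5: top cell = '.' → open
col 6: top cell = '.' → open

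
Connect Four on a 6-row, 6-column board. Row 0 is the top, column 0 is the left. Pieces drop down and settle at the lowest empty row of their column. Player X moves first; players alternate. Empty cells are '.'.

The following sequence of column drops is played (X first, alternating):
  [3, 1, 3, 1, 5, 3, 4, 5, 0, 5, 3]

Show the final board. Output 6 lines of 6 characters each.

Answer: ......
......
...X..
...O.O
.O.X.O
XO.XXX

Derivation:
Move 1: X drops in col 3, lands at row 5
Move 2: O drops in col 1, lands at row 5
Move 3: X drops in col 3, lands at row 4
Move 4: O drops in col 1, lands at row 4
Move 5: X drops in col 5, lands at row 5
Move 6: O drops in col 3, lands at row 3
Move 7: X drops in col 4, lands at row 5
Move 8: O drops in col 5, lands at row 4
Move 9: X drops in col 0, lands at row 5
Move 10: O drops in col 5, lands at row 3
Move 11: X drops in col 3, lands at row 2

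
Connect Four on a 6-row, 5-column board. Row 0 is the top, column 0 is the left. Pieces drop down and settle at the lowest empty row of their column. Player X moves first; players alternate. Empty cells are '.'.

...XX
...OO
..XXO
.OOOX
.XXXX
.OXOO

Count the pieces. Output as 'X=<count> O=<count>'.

X=10 O=9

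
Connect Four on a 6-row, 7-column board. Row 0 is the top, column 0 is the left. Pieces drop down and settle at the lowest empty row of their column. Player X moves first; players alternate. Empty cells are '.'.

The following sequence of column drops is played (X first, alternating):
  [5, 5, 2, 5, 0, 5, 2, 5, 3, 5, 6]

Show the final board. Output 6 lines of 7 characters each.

Answer: .....O.
.....O.
.....O.
.....O.
..X..O.
X.XX.XX

Derivation:
Move 1: X drops in col 5, lands at row 5
Move 2: O drops in col 5, lands at row 4
Move 3: X drops in col 2, lands at row 5
Move 4: O drops in col 5, lands at row 3
Move 5: X drops in col 0, lands at row 5
Move 6: O drops in col 5, lands at row 2
Move 7: X drops in col 2, lands at row 4
Move 8: O drops in col 5, lands at row 1
Move 9: X drops in col 3, lands at row 5
Move 10: O drops in col 5, lands at row 0
Move 11: X drops in col 6, lands at row 5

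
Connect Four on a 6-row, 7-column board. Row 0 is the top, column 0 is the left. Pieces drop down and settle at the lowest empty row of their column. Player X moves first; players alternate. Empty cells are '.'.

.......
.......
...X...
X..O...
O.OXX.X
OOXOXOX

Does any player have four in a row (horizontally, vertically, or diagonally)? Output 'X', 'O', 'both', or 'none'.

none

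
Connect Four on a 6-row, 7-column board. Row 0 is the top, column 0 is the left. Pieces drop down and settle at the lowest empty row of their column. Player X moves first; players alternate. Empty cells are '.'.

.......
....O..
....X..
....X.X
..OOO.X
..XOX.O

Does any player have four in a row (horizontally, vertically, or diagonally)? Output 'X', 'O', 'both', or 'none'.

none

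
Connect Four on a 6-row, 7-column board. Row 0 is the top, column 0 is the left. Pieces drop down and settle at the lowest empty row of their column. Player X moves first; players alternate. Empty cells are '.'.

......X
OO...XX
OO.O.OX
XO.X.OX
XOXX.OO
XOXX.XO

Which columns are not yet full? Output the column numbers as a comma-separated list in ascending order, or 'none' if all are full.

col 0: top cell = '.' → open
col 1: top cell = '.' → open
col 2: top cell = '.' → open
col 3: top cell = '.' → open
col 4: top cell = '.' → open
col 5: top cell = '.' → open
col 6: top cell = 'X' → FULL

Answer: 0,1,2,3,4,5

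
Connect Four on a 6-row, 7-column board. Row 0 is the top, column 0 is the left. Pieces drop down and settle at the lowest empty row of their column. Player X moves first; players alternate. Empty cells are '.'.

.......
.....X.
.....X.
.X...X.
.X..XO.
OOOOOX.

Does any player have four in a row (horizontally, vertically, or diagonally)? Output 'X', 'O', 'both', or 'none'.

O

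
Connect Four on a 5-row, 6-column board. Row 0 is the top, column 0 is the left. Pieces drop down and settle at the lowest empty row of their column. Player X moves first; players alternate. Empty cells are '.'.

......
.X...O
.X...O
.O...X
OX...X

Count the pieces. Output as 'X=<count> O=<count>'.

X=5 O=4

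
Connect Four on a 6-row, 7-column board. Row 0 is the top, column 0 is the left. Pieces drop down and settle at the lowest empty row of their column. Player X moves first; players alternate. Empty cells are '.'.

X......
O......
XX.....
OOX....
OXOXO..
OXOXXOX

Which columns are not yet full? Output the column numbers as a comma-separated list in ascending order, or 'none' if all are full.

col 0: top cell = 'X' → FULL
col 1: top cell = '.' → open
col 2: top cell = '.' → open
col 3: top cell = '.' → open
col 4: top cell = '.' → open
col 5: top cell = '.' → open
col 6: top cell = '.' → open

Answer: 1,2,3,4,5,6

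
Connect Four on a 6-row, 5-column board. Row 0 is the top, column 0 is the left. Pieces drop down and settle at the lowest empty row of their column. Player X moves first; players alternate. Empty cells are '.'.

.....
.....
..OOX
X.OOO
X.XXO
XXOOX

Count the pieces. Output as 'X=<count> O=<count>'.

X=8 O=8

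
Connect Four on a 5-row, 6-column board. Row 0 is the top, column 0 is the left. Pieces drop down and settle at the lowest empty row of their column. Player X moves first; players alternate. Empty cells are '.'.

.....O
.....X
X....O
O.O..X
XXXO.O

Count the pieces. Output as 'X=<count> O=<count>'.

X=6 O=6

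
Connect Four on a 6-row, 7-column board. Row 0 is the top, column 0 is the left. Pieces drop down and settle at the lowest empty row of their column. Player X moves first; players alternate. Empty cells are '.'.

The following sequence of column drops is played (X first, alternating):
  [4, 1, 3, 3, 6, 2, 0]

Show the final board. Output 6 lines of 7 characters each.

Move 1: X drops in col 4, lands at row 5
Move 2: O drops in col 1, lands at row 5
Move 3: X drops in col 3, lands at row 5
Move 4: O drops in col 3, lands at row 4
Move 5: X drops in col 6, lands at row 5
Move 6: O drops in col 2, lands at row 5
Move 7: X drops in col 0, lands at row 5

Answer: .......
.......
.......
.......
...O...
XOOXX.X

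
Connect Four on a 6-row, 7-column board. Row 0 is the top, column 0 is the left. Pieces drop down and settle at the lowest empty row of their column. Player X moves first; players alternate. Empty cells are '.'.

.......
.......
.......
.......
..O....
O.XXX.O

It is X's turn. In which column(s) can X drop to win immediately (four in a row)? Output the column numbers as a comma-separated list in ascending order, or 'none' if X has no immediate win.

Answer: 1,5

Derivation:
col 0: drop X → no win
col 1: drop X → WIN!
col 2: drop X → no win
col 3: drop X → no win
col 4: drop X → no win
col 5: drop X → WIN!
col 6: drop X → no win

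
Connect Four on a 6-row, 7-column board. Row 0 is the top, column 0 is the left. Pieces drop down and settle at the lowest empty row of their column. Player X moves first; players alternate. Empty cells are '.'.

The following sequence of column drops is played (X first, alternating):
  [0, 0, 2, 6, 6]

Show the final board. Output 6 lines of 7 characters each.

Move 1: X drops in col 0, lands at row 5
Move 2: O drops in col 0, lands at row 4
Move 3: X drops in col 2, lands at row 5
Move 4: O drops in col 6, lands at row 5
Move 5: X drops in col 6, lands at row 4

Answer: .......
.......
.......
.......
O.....X
X.X...O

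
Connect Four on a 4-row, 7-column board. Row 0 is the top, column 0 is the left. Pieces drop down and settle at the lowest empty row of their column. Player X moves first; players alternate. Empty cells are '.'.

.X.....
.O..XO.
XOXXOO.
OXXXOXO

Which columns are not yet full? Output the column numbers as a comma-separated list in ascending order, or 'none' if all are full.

col 0: top cell = '.' → open
col 1: top cell = 'X' → FULL
col 2: top cell = '.' → open
col 3: top cell = '.' → open
col 4: top cell = '.' → open
col 5: top cell = '.' → open
col 6: top cell = '.' → open

Answer: 0,2,3,4,5,6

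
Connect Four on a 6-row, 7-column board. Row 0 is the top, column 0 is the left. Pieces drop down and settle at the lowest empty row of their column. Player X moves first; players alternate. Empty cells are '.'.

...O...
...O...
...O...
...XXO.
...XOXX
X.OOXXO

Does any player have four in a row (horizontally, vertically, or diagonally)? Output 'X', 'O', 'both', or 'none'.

none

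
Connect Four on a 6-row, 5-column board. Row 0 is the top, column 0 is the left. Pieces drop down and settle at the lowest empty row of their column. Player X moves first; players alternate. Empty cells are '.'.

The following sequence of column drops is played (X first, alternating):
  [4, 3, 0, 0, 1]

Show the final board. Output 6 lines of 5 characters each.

Answer: .....
.....
.....
.....
O....
XX.OX

Derivation:
Move 1: X drops in col 4, lands at row 5
Move 2: O drops in col 3, lands at row 5
Move 3: X drops in col 0, lands at row 5
Move 4: O drops in col 0, lands at row 4
Move 5: X drops in col 1, lands at row 5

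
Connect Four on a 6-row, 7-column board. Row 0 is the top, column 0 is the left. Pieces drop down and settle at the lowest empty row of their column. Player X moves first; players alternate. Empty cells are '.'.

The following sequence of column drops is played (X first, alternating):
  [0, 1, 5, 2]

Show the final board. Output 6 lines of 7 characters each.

Move 1: X drops in col 0, lands at row 5
Move 2: O drops in col 1, lands at row 5
Move 3: X drops in col 5, lands at row 5
Move 4: O drops in col 2, lands at row 5

Answer: .......
.......
.......
.......
.......
XOO..X.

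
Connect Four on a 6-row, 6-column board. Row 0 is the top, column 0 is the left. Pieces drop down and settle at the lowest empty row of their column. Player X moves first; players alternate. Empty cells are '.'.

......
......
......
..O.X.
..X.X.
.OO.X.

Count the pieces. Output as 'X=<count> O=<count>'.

X=4 O=3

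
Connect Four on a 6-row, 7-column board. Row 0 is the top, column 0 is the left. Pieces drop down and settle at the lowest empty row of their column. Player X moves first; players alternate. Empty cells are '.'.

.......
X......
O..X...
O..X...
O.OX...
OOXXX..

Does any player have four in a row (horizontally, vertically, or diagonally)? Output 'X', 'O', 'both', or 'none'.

both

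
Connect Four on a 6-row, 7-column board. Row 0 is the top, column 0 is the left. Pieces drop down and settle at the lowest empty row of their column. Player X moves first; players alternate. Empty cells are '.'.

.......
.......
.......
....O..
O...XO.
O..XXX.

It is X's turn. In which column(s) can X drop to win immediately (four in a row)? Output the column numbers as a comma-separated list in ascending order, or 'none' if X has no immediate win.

Answer: 2,6

Derivation:
col 0: drop X → no win
col 1: drop X → no win
col 2: drop X → WIN!
col 3: drop X → no win
col 4: drop X → no win
col 5: drop X → no win
col 6: drop X → WIN!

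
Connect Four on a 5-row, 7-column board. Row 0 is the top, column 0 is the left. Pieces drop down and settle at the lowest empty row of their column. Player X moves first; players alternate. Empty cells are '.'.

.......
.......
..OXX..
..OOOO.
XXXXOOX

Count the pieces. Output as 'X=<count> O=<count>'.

X=7 O=7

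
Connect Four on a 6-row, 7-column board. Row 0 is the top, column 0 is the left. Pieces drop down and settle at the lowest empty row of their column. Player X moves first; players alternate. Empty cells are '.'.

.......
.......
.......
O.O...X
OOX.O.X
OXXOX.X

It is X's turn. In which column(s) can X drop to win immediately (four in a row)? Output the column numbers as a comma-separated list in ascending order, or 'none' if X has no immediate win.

col 0: drop X → no win
col 1: drop X → no win
col 2: drop X → no win
col 3: drop X → no win
col 4: drop X → no win
col 5: drop X → no win
col 6: drop X → WIN!

Answer: 6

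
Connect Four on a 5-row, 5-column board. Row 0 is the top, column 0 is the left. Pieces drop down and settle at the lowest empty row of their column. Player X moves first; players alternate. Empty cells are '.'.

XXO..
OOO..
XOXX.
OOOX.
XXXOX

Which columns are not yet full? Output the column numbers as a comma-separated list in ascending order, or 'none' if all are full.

col 0: top cell = 'X' → FULL
col 1: top cell = 'X' → FULL
col 2: top cell = 'O' → FULL
col 3: top cell = '.' → open
col 4: top cell = '.' → open

Answer: 3,4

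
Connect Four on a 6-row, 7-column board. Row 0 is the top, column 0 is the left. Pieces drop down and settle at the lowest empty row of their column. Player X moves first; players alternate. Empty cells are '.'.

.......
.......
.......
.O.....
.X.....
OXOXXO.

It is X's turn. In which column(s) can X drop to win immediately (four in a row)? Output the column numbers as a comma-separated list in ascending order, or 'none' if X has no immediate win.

Answer: none

Derivation:
col 0: drop X → no win
col 1: drop X → no win
col 2: drop X → no win
col 3: drop X → no win
col 4: drop X → no win
col 5: drop X → no win
col 6: drop X → no win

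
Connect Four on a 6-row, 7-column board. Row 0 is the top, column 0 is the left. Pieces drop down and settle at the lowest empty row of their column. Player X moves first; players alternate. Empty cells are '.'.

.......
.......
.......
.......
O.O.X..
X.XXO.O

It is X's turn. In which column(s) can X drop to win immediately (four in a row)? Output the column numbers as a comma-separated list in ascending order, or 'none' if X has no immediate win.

col 0: drop X → no win
col 1: drop X → WIN!
col 2: drop X → no win
col 3: drop X → no win
col 4: drop X → no win
col 5: drop X → no win
col 6: drop X → no win

Answer: 1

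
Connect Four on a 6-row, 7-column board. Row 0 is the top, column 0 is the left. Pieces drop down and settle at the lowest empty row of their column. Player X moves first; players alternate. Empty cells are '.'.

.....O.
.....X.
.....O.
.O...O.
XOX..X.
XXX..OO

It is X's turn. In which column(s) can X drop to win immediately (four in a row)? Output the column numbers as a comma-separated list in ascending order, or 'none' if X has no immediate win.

Answer: 3

Derivation:
col 0: drop X → no win
col 1: drop X → no win
col 2: drop X → no win
col 3: drop X → WIN!
col 4: drop X → no win
col 6: drop X → no win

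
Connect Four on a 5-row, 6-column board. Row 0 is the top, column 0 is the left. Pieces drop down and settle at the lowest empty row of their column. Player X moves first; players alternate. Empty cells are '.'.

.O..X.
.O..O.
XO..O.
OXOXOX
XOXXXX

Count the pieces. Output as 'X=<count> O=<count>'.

X=10 O=9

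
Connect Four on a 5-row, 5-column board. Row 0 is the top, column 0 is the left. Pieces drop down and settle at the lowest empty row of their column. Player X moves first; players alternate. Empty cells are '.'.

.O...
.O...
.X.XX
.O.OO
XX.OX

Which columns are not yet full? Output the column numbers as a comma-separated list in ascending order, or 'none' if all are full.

Answer: 0,2,3,4

Derivation:
col 0: top cell = '.' → open
col 1: top cell = 'O' → FULL
col 2: top cell = '.' → open
col 3: top cell = '.' → open
col 4: top cell = '.' → open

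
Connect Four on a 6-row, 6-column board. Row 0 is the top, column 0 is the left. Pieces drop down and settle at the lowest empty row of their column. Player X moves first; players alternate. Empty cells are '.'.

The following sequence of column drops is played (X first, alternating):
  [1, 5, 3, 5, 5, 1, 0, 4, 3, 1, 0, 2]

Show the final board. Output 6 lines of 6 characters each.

Move 1: X drops in col 1, lands at row 5
Move 2: O drops in col 5, lands at row 5
Move 3: X drops in col 3, lands at row 5
Move 4: O drops in col 5, lands at row 4
Move 5: X drops in col 5, lands at row 3
Move 6: O drops in col 1, lands at row 4
Move 7: X drops in col 0, lands at row 5
Move 8: O drops in col 4, lands at row 5
Move 9: X drops in col 3, lands at row 4
Move 10: O drops in col 1, lands at row 3
Move 11: X drops in col 0, lands at row 4
Move 12: O drops in col 2, lands at row 5

Answer: ......
......
......
.O...X
XO.X.O
XXOXOO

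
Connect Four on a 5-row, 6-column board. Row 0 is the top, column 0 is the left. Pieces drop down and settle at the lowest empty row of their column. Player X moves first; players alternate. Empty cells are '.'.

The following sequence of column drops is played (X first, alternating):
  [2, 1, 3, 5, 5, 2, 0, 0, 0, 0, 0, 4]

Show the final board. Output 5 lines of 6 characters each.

Move 1: X drops in col 2, lands at row 4
Move 2: O drops in col 1, lands at row 4
Move 3: X drops in col 3, lands at row 4
Move 4: O drops in col 5, lands at row 4
Move 5: X drops in col 5, lands at row 3
Move 6: O drops in col 2, lands at row 3
Move 7: X drops in col 0, lands at row 4
Move 8: O drops in col 0, lands at row 3
Move 9: X drops in col 0, lands at row 2
Move 10: O drops in col 0, lands at row 1
Move 11: X drops in col 0, lands at row 0
Move 12: O drops in col 4, lands at row 4

Answer: X.....
O.....
X.....
O.O..X
XOXXOO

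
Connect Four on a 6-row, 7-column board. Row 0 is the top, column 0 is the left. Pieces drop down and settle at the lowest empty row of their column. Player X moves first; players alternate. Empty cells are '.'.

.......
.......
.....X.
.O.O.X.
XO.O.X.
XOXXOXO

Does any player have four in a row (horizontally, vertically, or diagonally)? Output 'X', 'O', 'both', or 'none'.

X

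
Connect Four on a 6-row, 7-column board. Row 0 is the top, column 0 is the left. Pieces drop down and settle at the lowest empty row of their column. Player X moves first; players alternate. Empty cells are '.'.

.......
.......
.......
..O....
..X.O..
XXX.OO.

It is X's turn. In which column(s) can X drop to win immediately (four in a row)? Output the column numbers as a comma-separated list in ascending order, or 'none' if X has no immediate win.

col 0: drop X → no win
col 1: drop X → no win
col 2: drop X → no win
col 3: drop X → WIN!
col 4: drop X → no win
col 5: drop X → no win
col 6: drop X → no win

Answer: 3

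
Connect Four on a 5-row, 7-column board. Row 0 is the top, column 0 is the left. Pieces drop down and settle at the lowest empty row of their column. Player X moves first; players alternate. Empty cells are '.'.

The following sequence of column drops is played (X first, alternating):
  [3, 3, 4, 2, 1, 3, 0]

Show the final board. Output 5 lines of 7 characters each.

Move 1: X drops in col 3, lands at row 4
Move 2: O drops in col 3, lands at row 3
Move 3: X drops in col 4, lands at row 4
Move 4: O drops in col 2, lands at row 4
Move 5: X drops in col 1, lands at row 4
Move 6: O drops in col 3, lands at row 2
Move 7: X drops in col 0, lands at row 4

Answer: .......
.......
...O...
...O...
XXOXX..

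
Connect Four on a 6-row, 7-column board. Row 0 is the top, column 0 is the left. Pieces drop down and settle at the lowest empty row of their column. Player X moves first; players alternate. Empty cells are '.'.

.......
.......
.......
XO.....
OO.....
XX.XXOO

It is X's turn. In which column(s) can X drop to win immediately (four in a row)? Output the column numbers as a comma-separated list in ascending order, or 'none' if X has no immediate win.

col 0: drop X → no win
col 1: drop X → no win
col 2: drop X → WIN!
col 3: drop X → no win
col 4: drop X → no win
col 5: drop X → no win
col 6: drop X → no win

Answer: 2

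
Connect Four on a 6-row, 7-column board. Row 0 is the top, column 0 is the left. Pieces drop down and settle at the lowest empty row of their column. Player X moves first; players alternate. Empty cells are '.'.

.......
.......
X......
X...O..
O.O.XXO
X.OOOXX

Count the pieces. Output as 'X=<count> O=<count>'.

X=7 O=7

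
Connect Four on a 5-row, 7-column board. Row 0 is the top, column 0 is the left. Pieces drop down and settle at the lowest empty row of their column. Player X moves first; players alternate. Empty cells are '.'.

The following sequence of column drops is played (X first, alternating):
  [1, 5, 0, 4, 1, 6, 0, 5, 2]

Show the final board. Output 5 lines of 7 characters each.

Move 1: X drops in col 1, lands at row 4
Move 2: O drops in col 5, lands at row 4
Move 3: X drops in col 0, lands at row 4
Move 4: O drops in col 4, lands at row 4
Move 5: X drops in col 1, lands at row 3
Move 6: O drops in col 6, lands at row 4
Move 7: X drops in col 0, lands at row 3
Move 8: O drops in col 5, lands at row 3
Move 9: X drops in col 2, lands at row 4

Answer: .......
.......
.......
XX...O.
XXX.OOO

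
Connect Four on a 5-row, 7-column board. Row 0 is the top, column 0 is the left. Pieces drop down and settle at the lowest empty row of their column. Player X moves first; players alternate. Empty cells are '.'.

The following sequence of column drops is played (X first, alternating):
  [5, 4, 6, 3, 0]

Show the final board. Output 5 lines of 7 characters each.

Answer: .......
.......
.......
.......
X..OOXX

Derivation:
Move 1: X drops in col 5, lands at row 4
Move 2: O drops in col 4, lands at row 4
Move 3: X drops in col 6, lands at row 4
Move 4: O drops in col 3, lands at row 4
Move 5: X drops in col 0, lands at row 4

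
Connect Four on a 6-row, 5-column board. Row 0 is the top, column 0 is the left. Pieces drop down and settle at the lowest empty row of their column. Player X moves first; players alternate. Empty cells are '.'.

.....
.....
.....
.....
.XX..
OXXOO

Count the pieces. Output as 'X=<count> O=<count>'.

X=4 O=3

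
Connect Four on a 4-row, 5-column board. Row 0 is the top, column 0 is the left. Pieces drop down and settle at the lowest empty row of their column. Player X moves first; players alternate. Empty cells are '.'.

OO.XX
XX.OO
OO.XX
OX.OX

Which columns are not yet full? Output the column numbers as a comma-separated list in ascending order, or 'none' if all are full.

Answer: 2

Derivation:
col 0: top cell = 'O' → FULL
col 1: top cell = 'O' → FULL
col 2: top cell = '.' → open
col 3: top cell = 'X' → FULL
col 4: top cell = 'X' → FULL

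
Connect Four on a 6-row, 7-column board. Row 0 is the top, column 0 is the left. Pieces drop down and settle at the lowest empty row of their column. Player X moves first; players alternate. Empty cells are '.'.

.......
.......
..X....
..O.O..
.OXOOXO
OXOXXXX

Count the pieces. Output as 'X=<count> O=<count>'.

X=8 O=8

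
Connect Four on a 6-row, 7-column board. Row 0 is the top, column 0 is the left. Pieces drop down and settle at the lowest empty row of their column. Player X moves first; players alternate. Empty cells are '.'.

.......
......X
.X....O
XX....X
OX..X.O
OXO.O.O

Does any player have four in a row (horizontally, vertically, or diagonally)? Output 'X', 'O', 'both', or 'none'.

X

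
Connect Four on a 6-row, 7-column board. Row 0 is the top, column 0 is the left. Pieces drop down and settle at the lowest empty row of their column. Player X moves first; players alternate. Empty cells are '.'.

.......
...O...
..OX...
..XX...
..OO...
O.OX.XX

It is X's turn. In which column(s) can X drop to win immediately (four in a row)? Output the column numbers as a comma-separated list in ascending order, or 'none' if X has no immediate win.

Answer: 4

Derivation:
col 0: drop X → no win
col 1: drop X → no win
col 2: drop X → no win
col 3: drop X → no win
col 4: drop X → WIN!
col 5: drop X → no win
col 6: drop X → no win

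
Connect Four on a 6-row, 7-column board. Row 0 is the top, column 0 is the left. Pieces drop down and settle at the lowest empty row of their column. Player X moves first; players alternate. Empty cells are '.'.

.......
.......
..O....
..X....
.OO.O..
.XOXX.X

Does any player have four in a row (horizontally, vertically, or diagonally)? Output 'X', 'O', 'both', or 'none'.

none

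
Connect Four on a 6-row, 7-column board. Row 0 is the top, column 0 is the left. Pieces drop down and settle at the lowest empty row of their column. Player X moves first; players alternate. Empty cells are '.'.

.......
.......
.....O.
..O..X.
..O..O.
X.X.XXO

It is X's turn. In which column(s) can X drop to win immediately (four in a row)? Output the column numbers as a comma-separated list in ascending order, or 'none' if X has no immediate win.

Answer: 3

Derivation:
col 0: drop X → no win
col 1: drop X → no win
col 2: drop X → no win
col 3: drop X → WIN!
col 4: drop X → no win
col 5: drop X → no win
col 6: drop X → no win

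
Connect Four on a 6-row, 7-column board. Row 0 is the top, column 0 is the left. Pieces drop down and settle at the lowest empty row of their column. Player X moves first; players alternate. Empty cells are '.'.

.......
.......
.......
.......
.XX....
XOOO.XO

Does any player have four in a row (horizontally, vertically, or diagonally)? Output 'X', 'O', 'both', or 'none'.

none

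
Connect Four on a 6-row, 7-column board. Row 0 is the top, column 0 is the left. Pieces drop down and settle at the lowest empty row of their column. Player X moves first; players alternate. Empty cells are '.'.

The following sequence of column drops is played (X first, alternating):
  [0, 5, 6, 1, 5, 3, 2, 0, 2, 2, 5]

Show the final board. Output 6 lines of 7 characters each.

Answer: .......
.......
.......
..O..X.
O.X..X.
XOXO.OX

Derivation:
Move 1: X drops in col 0, lands at row 5
Move 2: O drops in col 5, lands at row 5
Move 3: X drops in col 6, lands at row 5
Move 4: O drops in col 1, lands at row 5
Move 5: X drops in col 5, lands at row 4
Move 6: O drops in col 3, lands at row 5
Move 7: X drops in col 2, lands at row 5
Move 8: O drops in col 0, lands at row 4
Move 9: X drops in col 2, lands at row 4
Move 10: O drops in col 2, lands at row 3
Move 11: X drops in col 5, lands at row 3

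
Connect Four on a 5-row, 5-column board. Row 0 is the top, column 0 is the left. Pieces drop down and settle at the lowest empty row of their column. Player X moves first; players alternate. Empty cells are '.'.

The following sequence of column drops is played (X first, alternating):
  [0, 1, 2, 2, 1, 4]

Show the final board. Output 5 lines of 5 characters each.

Answer: .....
.....
.....
.XO..
XOX.O

Derivation:
Move 1: X drops in col 0, lands at row 4
Move 2: O drops in col 1, lands at row 4
Move 3: X drops in col 2, lands at row 4
Move 4: O drops in col 2, lands at row 3
Move 5: X drops in col 1, lands at row 3
Move 6: O drops in col 4, lands at row 4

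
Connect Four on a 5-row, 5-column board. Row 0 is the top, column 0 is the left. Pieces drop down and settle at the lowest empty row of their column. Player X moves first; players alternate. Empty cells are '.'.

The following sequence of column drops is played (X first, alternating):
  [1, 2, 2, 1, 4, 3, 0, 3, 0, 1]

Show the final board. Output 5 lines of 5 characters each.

Answer: .....
.....
.O...
XOXO.
XXOOX

Derivation:
Move 1: X drops in col 1, lands at row 4
Move 2: O drops in col 2, lands at row 4
Move 3: X drops in col 2, lands at row 3
Move 4: O drops in col 1, lands at row 3
Move 5: X drops in col 4, lands at row 4
Move 6: O drops in col 3, lands at row 4
Move 7: X drops in col 0, lands at row 4
Move 8: O drops in col 3, lands at row 3
Move 9: X drops in col 0, lands at row 3
Move 10: O drops in col 1, lands at row 2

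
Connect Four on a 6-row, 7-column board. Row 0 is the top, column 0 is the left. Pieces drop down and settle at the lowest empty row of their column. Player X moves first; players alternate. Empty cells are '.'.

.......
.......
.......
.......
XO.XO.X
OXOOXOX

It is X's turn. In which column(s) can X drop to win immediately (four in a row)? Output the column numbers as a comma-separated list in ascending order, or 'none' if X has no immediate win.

col 0: drop X → no win
col 1: drop X → no win
col 2: drop X → no win
col 3: drop X → no win
col 4: drop X → no win
col 5: drop X → no win
col 6: drop X → no win

Answer: none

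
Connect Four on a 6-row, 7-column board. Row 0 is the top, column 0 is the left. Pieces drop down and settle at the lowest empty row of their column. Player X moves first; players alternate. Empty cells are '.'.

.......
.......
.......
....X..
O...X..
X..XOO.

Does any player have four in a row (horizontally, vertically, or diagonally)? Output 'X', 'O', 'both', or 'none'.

none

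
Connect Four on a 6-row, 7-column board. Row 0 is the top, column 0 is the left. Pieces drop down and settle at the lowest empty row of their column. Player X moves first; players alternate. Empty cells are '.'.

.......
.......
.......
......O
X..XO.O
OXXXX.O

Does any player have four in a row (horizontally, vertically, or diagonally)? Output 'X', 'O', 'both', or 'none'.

X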